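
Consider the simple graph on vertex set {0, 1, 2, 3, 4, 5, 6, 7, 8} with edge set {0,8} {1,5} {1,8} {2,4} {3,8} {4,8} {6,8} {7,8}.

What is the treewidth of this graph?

1

A width-1 tree decomposition is:
Bags: B1 = {1, 8}  B2 = {3, 8}  B3 = {4, 8}  B4 = {1, 5}  B5 = {2, 4}  B6 = {0, 8}  B7 = {6, 8}  B8 = {7, 8}
Tree: B1–B2, B1–B3, B1–B4, B3–B5, B1–B6, B1–B7, B6–B8
The largest bag has 2 vertices, giving width 1; this decomposition certifies tw(G) ≤ 1. G has an edge, so its treewidth is at least 1. Therefore the treewidth is 1.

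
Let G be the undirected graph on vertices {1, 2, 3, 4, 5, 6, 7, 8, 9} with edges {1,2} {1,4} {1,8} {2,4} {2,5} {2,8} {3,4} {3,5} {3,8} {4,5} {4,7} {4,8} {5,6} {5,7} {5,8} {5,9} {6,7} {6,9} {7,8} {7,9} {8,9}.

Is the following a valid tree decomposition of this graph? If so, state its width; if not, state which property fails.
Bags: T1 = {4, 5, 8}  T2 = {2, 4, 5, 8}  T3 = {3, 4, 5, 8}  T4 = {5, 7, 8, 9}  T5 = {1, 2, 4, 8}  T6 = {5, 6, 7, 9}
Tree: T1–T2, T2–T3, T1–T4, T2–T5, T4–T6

A tree decomposition must satisfy three properties: every vertex lies in some bag; for every edge, both endpoints lie together in some bag; and for every vertex, the bags containing it form a connected subtree. Here edge (7,4) lies in no bag, so the decomposition is invalid.

No — edge (7,4) lies in no bag.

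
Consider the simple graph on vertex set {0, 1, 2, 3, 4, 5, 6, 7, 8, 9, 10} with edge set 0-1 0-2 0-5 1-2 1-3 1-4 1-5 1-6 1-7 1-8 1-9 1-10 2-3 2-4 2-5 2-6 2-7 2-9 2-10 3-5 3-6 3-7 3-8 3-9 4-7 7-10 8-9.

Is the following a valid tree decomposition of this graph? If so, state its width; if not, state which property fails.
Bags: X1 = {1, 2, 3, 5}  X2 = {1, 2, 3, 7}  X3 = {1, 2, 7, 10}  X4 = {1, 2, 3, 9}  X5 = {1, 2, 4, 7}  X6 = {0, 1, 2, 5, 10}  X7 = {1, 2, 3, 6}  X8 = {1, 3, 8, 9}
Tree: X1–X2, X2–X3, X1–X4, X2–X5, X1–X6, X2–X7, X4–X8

A tree decomposition must satisfy three properties: every vertex lies in some bag; for every edge, both endpoints lie together in some bag; and for every vertex, the bags containing it form a connected subtree. Here bags containing vertex 10 are not connected in the tree, so the decomposition is invalid.

No — bags containing vertex 10 are not connected in the tree.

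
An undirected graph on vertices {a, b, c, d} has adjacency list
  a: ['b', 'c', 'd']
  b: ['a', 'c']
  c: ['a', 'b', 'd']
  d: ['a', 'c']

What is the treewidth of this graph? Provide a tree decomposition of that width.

Treewidth 2.
One optimal decomposition is:
Bags: B1 = {a, b, c}  B2 = {a, c, d}
Tree: B1–B2

Every bag has size at most 3, so the width is 3 − 1 = 2 and tw(G) ≤ 2. For the lower bound, the 3 vertices {a, c, d} are pairwise adjacent, and any tree decomposition puts a clique entirely inside one bag — forcing width ≥ 2. Hence tw(G) = 2 exactly.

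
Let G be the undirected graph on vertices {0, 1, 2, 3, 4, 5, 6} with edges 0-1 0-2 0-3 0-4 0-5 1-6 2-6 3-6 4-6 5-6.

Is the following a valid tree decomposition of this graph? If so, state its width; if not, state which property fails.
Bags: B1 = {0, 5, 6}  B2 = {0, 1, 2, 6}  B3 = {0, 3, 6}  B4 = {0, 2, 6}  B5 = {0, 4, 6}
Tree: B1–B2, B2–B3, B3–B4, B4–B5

No — bags containing vertex 2 are not connected in the tree.

A tree decomposition must satisfy three properties: every vertex lies in some bag; for every edge, both endpoints lie together in some bag; and for every vertex, the bags containing it form a connected subtree. Here bags containing vertex 2 are not connected in the tree, so the decomposition is invalid.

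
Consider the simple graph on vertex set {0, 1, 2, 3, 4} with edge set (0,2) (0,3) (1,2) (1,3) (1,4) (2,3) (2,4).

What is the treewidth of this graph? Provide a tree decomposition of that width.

Treewidth 2.
One optimal decomposition is:
Bags: B1 = {1, 2, 3}  B2 = {1, 2, 4}  B3 = {0, 2, 3}
Tree: B1–B2, B1–B3

Each bag holds 3 vertices, so the decomposition has width 2, which upper-bounds the treewidth. On the other hand G contains the 3-clique {0, 2, 3}. A clique must lie in a single bag of any decomposition, so no decomposition can have width below 2. Therefore the treewidth is 2.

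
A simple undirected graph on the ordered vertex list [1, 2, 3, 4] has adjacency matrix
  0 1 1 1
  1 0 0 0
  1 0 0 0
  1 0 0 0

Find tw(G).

A width-1 tree decomposition is:
Bags: B1 = {1, 3}  B2 = {1, 2}  B3 = {1, 4}
Tree: B1–B2, B2–B3
Every bag has size at most 2, so the width is 2 − 1 = 1 and tw(G) ≤ 1. Any graph with an edge has treewidth ≥ 1, and G has the edge 1–3. The upper and lower bounds meet at 1, so that is the treewidth.

1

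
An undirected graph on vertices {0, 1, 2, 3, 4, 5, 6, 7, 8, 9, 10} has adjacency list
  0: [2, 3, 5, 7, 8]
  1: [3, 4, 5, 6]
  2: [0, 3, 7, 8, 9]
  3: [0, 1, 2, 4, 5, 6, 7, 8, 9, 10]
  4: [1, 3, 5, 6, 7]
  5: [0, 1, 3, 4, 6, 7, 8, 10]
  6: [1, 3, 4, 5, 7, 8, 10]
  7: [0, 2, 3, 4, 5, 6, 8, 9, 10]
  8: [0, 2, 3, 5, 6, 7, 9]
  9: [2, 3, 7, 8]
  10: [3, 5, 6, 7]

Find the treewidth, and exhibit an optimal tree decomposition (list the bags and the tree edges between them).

Each bag holds 5 vertices, so the decomposition has width 4, which upper-bounds the treewidth. On the other hand G contains the 5-clique {1, 3, 4, 5, 6}. A clique must lie in a single bag of any decomposition, so no decomposition can have width below 4. The upper and lower bounds meet at 4, so that is the treewidth.

Treewidth 4.
Bags: B1 = {3, 5, 6, 7, 8}  B2 = {0, 3, 5, 7, 8}  B3 = {0, 2, 3, 7, 8}  B4 = {3, 4, 5, 6, 7}  B5 = {2, 3, 7, 8, 9}  B6 = {1, 3, 4, 5, 6}  B7 = {3, 5, 6, 7, 10}
Tree: B1–B2, B2–B3, B1–B4, B3–B5, B4–B6, B4–B7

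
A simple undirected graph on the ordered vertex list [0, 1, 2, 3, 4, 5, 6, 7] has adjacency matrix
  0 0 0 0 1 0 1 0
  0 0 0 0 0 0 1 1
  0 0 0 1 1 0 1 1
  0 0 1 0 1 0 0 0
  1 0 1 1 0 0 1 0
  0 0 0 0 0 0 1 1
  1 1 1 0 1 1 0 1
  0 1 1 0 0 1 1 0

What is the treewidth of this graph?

A width-2 tree decomposition is:
Bags: B1 = {2, 4, 6}  B2 = {2, 3, 4}  B3 = {2, 6, 7}  B4 = {0, 4, 6}  B5 = {1, 6, 7}  B6 = {5, 6, 7}
Tree: B1–B2, B1–B3, B1–B4, B3–B5, B5–B6
Each bag holds 3 vertices, so the decomposition has width 2, which upper-bounds the treewidth. For the lower bound, the 3 vertices {2, 3, 4} are pairwise adjacent, and any tree decomposition puts a clique entirely inside one bag — forcing width ≥ 2. Therefore the treewidth is 2.

2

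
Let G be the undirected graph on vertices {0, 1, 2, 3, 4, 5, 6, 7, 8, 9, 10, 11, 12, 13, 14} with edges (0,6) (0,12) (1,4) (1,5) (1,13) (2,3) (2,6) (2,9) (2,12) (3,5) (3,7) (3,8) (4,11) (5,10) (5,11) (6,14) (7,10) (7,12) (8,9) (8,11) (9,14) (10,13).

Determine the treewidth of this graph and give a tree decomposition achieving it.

Every bag has size at most 4, so the width is 4 − 1 = 3 and tw(G) ≤ 3. For the lower bound: the 4 vertex sets {1,4,13}, {10}, {5}, {3,7,8,11} are disjoint, each induces a connected subgraph, and every pair is joined by at least one edge of G. Contracting each set to a single vertex therefore yields K_{4} as a minor, and since treewidth is minor-monotone, tw(G) ≥ tw(K_{4}) = 3. Hence tw(G) = 3 exactly.

Treewidth 3.
One such decomposition:
Bags: B1 = {1, 4, 10, 13}  B2 = {1, 4, 5, 10}  B3 = {4, 5, 10, 11}  B4 = {5, 7, 10, 11}  B5 = {3, 5, 7, 11}  B6 = {3, 7, 8, 11}  B7 = {3, 7, 8, 12}  B8 = {2, 3, 8, 12}  B9 = {2, 8, 9, 12}  B10 = {0, 2, 9, 12}  B11 = {0, 2, 6, 9}  B12 = {0, 6, 9, 14}
Tree: B1–B2, B2–B3, B3–B4, B4–B5, B5–B6, B6–B7, B7–B8, B8–B9, B9–B10, B10–B11, B11–B12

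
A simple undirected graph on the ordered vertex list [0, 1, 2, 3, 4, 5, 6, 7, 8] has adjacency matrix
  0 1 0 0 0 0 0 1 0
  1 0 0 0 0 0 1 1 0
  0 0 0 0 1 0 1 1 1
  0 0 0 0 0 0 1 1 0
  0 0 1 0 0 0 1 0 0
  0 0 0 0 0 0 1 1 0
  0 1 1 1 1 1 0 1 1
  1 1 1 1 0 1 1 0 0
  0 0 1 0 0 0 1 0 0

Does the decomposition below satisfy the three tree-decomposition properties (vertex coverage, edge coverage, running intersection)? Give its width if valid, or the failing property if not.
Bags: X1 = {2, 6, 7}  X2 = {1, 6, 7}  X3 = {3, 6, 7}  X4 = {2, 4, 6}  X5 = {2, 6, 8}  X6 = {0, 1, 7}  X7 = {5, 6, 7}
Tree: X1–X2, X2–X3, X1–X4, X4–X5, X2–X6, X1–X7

Yes; width 2.

Checking the three conditions: (i) the bags cover all of {0, 1, 2, 3, 4, 5, 6, 7, 8}; (ii) for each edge, some bag contains both endpoints; (iii) the bags containing any fixed vertex form a subtree. All hold, so the decomposition is valid with width 3 − 1 = 2.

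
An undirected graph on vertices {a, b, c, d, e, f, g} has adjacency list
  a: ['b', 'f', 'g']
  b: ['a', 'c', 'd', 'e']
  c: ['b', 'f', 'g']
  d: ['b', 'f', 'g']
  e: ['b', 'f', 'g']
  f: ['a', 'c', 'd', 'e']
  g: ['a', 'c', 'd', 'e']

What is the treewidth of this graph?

3

A width-3 tree decomposition is:
Bags: B1 = {b, d, f, g}  B2 = {b, c, f, g}  B3 = {b, e, f, g}  B4 = {a, b, f, g}
Tree: B1–B2, B2–B3, B3–B4
The largest bag has 4 vertices, giving width 3; this decomposition certifies tw(G) ≤ 3. For the lower bound: the 4 vertex sets {b,d}, {c,g}, {f}, {e} are disjoint, each induces a connected subgraph, and every pair is joined by at least one edge of G. Contracting each set to a single vertex therefore yields K_{4} as a minor, and since treewidth is minor-monotone, tw(G) ≥ tw(K_{4}) = 3. The upper and lower bounds meet at 3, so that is the treewidth.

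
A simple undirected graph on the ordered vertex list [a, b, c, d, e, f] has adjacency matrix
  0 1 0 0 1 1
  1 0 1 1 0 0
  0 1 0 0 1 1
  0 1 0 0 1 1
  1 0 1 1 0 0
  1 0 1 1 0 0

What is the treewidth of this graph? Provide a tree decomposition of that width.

The largest bag has 4 vertices, giving width 3; this decomposition certifies tw(G) ≤ 3. For the lower bound: the 4 vertex sets {d,e}, {c,f}, {b}, {a} are disjoint, each induces a connected subgraph, and every pair is joined by at least one edge of G. Contracting each set to a single vertex therefore yields K_{4} as a minor, and since treewidth is minor-monotone, tw(G) ≥ tw(K_{4}) = 3. Hence tw(G) = 3 exactly.

Treewidth 3.
One such decomposition:
Bags: B1 = {b, d, e, f}  B2 = {b, c, e, f}  B3 = {a, b, e, f}
Tree: B1–B2, B2–B3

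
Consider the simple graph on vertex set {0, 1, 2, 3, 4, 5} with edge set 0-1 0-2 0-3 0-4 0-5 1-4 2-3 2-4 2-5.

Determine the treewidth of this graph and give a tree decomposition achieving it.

The largest bag has 3 vertices, giving width 2; this decomposition certifies tw(G) ≤ 2. On the other hand G contains the 3-clique {0, 1, 4}. A clique must lie in a single bag of any decomposition, so no decomposition can have width below 2. Therefore the treewidth is 2.

Treewidth 2.
Bags: B1 = {0, 2, 5}  B2 = {0, 2, 4}  B3 = {0, 2, 3}  B4 = {0, 1, 4}
Tree: B1–B2, B1–B3, B2–B4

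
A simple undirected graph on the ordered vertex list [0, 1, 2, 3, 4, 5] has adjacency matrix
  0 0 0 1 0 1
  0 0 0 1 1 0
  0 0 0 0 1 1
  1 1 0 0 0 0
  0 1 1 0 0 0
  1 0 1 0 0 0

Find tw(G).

A width-2 tree decomposition is:
Bags: B1 = {1, 2, 4}  B2 = {1, 2, 5}  B3 = {0, 1, 5}  B4 = {0, 1, 3}
Tree: B1–B2, B2–B3, B3–B4
Each bag holds 3 vertices, so the decomposition has width 2, which upper-bounds the treewidth. The edges 1–4–2–5–0–3–1 form a cycle, so G is not a tree and its treewidth is at least 2. The upper and lower bounds meet at 2, so that is the treewidth.

2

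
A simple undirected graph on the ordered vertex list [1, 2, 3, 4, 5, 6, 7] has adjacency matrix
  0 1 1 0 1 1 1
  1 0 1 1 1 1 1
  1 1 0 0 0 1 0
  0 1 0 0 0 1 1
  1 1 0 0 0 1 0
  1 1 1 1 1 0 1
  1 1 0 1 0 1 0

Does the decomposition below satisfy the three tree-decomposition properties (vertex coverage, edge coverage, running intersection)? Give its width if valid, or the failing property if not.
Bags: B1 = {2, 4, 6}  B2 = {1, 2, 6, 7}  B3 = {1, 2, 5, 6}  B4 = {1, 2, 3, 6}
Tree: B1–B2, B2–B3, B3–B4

A tree decomposition must satisfy three properties: every vertex lies in some bag; for every edge, both endpoints lie together in some bag; and for every vertex, the bags containing it form a connected subtree. Here edge (7,4) lies in no bag, so the decomposition is invalid.

No — edge (7,4) lies in no bag.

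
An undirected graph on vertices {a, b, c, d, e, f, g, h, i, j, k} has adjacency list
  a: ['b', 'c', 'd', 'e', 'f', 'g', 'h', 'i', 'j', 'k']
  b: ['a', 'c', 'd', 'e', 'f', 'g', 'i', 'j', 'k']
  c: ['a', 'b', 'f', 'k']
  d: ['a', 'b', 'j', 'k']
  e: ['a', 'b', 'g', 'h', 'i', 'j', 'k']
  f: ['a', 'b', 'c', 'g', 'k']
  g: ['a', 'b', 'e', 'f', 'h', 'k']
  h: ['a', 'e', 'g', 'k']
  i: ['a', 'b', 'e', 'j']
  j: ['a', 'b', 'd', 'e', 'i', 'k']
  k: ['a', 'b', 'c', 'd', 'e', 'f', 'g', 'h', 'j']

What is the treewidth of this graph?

A width-4 tree decomposition is:
Bags: B1 = {a, b, e, j, k}  B2 = {a, b, e, g, k}  B3 = {a, e, g, h, k}  B4 = {a, b, f, g, k}  B5 = {a, b, c, f, k}  B6 = {a, b, d, j, k}  B7 = {a, b, e, i, j}
Tree: B1–B2, B2–B3, B2–B4, B4–B5, B1–B6, B1–B7
Every bag has size at most 5, so the width is 5 − 1 = 4 and tw(G) ≤ 4. For the lower bound, the 5 vertices {a, e, g, h, k} are pairwise adjacent, and any tree decomposition puts a clique entirely inside one bag — forcing width ≥ 4. The upper and lower bounds meet at 4, so that is the treewidth.

4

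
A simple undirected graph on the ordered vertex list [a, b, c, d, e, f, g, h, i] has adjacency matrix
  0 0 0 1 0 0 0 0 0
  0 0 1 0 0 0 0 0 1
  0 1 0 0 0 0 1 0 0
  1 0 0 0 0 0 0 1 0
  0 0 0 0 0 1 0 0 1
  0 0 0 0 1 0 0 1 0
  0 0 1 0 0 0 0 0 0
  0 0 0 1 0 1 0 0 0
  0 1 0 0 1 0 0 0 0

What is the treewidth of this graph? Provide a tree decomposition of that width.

Each bag holds 2 vertices, so the decomposition has width 1, which upper-bounds the treewidth. G has an edge, so its treewidth is at least 1. Combining the bounds, tw(G) = 1.

Treewidth 1.
One such decomposition:
Bags: B1 = {c, g}  B2 = {b, c}  B3 = {b, i}  B4 = {e, i}  B5 = {e, f}  B6 = {f, h}  B7 = {d, h}  B8 = {a, d}
Tree: B1–B2, B2–B3, B3–B4, B4–B5, B5–B6, B6–B7, B7–B8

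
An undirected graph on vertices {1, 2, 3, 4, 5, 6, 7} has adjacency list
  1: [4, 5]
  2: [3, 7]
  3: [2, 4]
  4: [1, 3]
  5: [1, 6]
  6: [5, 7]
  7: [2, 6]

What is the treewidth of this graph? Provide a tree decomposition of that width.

Treewidth 2.
Bags: B1 = {1, 3, 4}  B2 = {1, 3, 5}  B3 = {3, 5, 6}  B4 = {3, 6, 7}  B5 = {2, 3, 7}
Tree: B1–B2, B2–B3, B3–B4, B4–B5

Each bag holds 3 vertices, so the decomposition has width 2, which upper-bounds the treewidth. Since 3–4–1–5–6–7–2–3 is a cycle in G, G is not acyclic. Forests are exactly the graphs of treewidth ≤ 1, so tw(G) ≥ 2. Hence tw(G) = 2 exactly.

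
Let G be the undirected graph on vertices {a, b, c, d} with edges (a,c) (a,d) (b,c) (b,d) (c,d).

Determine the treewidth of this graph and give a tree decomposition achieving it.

Treewidth 2.
One such decomposition:
Bags: B1 = {a, c, d}  B2 = {b, c, d}
Tree: B1–B2

Each bag holds 3 vertices, so the decomposition has width 2, which upper-bounds the treewidth. For the lower bound, the 3 vertices {a, c, d} are pairwise adjacent, and any tree decomposition puts a clique entirely inside one bag — forcing width ≥ 2. Hence tw(G) = 2 exactly.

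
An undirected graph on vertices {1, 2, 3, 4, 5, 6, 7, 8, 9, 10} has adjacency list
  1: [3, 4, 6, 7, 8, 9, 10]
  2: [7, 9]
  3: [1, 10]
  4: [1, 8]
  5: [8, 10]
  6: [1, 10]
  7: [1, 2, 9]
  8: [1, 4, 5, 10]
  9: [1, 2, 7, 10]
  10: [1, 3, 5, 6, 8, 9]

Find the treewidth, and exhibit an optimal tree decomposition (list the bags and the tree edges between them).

The largest bag has 3 vertices, giving width 2; this decomposition certifies tw(G) ≤ 2. For the lower bound, the 3 vertices {1, 8, 10} are pairwise adjacent, and any tree decomposition puts a clique entirely inside one bag — forcing width ≥ 2. Combining the bounds, tw(G) = 2.

Treewidth 2.
Bags: B1 = {1, 7, 9}  B2 = {2, 7, 9}  B3 = {1, 9, 10}  B4 = {1, 8, 10}  B5 = {5, 8, 10}  B6 = {1, 3, 10}  B7 = {1, 6, 10}  B8 = {1, 4, 8}
Tree: B1–B2, B1–B3, B3–B4, B4–B5, B4–B6, B3–B7, B4–B8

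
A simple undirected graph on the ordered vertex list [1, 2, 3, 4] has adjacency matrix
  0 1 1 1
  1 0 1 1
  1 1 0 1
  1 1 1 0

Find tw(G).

A width-3 tree decomposition is:
Bags: B1 = {1, 2, 3, 4}
Tree: (single bag)
A single bag containing all 4 vertices is trivially a valid decomposition of width 3. On the other hand G contains the 4-clique {1, 2, 3, 4}. A clique must lie in a single bag of any decomposition, so no decomposition can have width below 3. Hence tw(G) = 3 exactly.

3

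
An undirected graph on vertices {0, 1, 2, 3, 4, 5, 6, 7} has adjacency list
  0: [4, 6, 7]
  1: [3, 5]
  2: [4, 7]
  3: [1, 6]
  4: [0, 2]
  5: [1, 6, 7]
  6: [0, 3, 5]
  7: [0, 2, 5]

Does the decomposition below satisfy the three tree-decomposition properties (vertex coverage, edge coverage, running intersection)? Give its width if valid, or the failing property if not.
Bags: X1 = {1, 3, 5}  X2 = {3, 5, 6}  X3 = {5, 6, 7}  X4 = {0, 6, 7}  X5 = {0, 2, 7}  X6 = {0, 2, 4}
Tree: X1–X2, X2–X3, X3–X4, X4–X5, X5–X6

Yes; width 2.

Vertex coverage: the bags together contain {0, 1, 2, 3, 4, 5, 6, 7}, the full vertex set. Edge coverage: each edge of G has both endpoints in at least one bag. Running intersection: for every vertex, the bags containing it form a connected subtree. All three properties hold, so this is a valid tree decomposition of width max|bag| − 1 = 2, and hence tw(G) ≤ 2.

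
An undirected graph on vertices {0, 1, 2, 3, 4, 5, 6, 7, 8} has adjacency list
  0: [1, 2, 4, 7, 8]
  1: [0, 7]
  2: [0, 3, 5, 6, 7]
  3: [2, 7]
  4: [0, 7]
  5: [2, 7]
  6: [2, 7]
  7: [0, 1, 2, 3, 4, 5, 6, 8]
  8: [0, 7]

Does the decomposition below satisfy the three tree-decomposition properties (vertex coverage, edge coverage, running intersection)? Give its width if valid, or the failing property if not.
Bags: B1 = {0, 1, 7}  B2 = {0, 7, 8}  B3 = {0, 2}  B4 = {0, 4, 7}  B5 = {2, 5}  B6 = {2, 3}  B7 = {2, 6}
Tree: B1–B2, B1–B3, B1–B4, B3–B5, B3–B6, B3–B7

A tree decomposition must satisfy three properties: every vertex lies in some bag; for every edge, both endpoints lie together in some bag; and for every vertex, the bags containing it form a connected subtree. Here edge (7,2) lies in no bag, so the decomposition is invalid.

No — edge (7,2) lies in no bag.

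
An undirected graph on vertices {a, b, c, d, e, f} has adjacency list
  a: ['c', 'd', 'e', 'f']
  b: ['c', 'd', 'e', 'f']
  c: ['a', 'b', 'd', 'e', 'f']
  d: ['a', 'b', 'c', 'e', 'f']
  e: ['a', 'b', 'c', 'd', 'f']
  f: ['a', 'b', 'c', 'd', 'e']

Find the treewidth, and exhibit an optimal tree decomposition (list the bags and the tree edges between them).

The largest bag has 5 vertices, giving width 4; this decomposition certifies tw(G) ≤ 4. For the lower bound, the 5 vertices {a, c, d, e, f} are pairwise adjacent, and any tree decomposition puts a clique entirely inside one bag — forcing width ≥ 4. The upper and lower bounds meet at 4, so that is the treewidth.

Treewidth 4.
One optimal decomposition is:
Bags: B1 = {b, c, d, e, f}  B2 = {a, c, d, e, f}
Tree: B1–B2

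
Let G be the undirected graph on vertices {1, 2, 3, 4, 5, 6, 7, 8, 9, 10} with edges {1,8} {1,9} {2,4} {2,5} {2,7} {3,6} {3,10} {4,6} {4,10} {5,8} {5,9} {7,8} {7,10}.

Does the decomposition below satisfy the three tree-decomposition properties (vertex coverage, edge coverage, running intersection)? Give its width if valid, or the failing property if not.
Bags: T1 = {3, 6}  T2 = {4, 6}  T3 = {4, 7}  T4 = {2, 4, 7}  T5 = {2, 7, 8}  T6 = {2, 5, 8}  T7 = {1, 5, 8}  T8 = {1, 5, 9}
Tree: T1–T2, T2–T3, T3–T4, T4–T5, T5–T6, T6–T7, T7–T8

A tree decomposition must satisfy three properties: every vertex lies in some bag; for every edge, both endpoints lie together in some bag; and for every vertex, the bags containing it form a connected subtree. Here vertex 10 appears in no bag, so the decomposition is invalid.

No — vertex 10 appears in no bag.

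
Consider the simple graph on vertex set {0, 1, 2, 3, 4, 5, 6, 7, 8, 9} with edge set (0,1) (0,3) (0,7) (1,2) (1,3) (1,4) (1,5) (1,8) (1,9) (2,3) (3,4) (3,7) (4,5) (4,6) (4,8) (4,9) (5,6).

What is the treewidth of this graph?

2

A width-2 tree decomposition is:
Bags: B1 = {1, 3, 4}  B2 = {0, 1, 3}  B3 = {1, 4, 5}  B4 = {1, 4, 8}  B5 = {4, 5, 6}  B6 = {0, 3, 7}  B7 = {1, 2, 3}  B8 = {1, 4, 9}
Tree: B1–B2, B1–B3, B1–B4, B3–B5, B2–B6, B1–B7, B4–B8
Each bag holds 3 vertices, so the decomposition has width 2, which upper-bounds the treewidth. Conversely, {0, 1, 3} is a clique of size 3, and the vertices of any clique must share a bag in every tree decomposition; so some bag has ≥ 3 vertices and tw(G) ≥ 2. The upper and lower bounds meet at 2, so that is the treewidth.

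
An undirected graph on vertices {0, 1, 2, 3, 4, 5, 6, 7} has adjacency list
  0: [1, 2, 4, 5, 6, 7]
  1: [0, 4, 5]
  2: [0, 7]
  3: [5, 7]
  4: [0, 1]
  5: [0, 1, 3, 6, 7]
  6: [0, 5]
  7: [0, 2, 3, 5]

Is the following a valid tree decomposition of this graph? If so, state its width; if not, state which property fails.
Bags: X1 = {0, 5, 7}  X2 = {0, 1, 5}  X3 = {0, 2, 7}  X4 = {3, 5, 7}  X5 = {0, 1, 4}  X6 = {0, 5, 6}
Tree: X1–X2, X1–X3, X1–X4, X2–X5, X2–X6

Vertex coverage: the bags together contain {0, 1, 2, 3, 4, 5, 6, 7}, the full vertex set. Edge coverage: each edge of G has both endpoints in at least one bag. Running intersection: for every vertex, the bags containing it form a connected subtree. All three properties hold, so this is a valid tree decomposition of width max|bag| − 1 = 2, and hence tw(G) ≤ 2.

Yes; width 2.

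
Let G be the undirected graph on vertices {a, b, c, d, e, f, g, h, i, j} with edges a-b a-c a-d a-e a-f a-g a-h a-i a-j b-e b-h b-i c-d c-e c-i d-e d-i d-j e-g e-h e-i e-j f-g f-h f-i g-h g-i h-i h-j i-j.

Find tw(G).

A width-4 tree decomposition is:
Bags: B1 = {a, e, h, i, j}  B2 = {a, e, g, h, i}  B3 = {a, f, g, h, i}  B4 = {a, b, e, h, i}  B5 = {a, d, e, i, j}  B6 = {a, c, d, e, i}
Tree: B1–B2, B2–B3, B2–B4, B1–B5, B5–B6
The largest bag has 5 vertices, giving width 4; this decomposition certifies tw(G) ≤ 4. On the other hand G contains the 5-clique {a, d, e, i, j}. A clique must lie in a single bag of any decomposition, so no decomposition can have width below 4. Hence tw(G) = 4 exactly.

4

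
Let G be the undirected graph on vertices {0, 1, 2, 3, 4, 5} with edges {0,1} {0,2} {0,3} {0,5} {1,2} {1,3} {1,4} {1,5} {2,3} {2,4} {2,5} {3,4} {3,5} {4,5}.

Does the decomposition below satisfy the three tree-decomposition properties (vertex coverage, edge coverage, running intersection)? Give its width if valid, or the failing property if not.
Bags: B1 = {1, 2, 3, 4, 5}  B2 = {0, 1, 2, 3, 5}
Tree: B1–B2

Vertex coverage: the bags together contain {0, 1, 2, 3, 4, 5}, the full vertex set. Edge coverage: each edge of G has both endpoints in at least one bag. Running intersection: for every vertex, the bags containing it form a connected subtree. All three properties hold, so this is a valid tree decomposition of width max|bag| − 1 = 4, and hence tw(G) ≤ 4.

Yes; width 4.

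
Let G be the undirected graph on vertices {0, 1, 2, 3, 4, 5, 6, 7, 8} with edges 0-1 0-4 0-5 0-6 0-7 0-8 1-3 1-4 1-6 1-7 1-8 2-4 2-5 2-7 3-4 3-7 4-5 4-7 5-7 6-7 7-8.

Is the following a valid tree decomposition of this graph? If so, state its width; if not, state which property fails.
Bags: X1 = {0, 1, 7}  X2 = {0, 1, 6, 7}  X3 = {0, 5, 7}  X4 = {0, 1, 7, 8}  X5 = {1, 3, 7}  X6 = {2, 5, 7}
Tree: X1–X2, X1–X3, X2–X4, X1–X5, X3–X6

A tree decomposition must satisfy three properties: every vertex lies in some bag; for every edge, both endpoints lie together in some bag; and for every vertex, the bags containing it form a connected subtree. Here vertex 4 appears in no bag, so the decomposition is invalid.

No — vertex 4 appears in no bag.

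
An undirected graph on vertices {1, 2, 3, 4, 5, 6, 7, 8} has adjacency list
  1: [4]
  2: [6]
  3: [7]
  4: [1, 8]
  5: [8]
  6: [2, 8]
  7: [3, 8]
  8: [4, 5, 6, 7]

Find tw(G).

1

A width-1 tree decomposition is:
Bags: B1 = {6, 8}  B2 = {5, 8}  B3 = {4, 8}  B4 = {1, 4}  B5 = {7, 8}  B6 = {3, 7}  B7 = {2, 6}
Tree: B1–B2, B2–B3, B3–B4, B3–B5, B5–B6, B1–B7
Each bag holds 2 vertices, so the decomposition has width 1, which upper-bounds the treewidth. G has an edge, so its treewidth is at least 1. Hence tw(G) = 1 exactly.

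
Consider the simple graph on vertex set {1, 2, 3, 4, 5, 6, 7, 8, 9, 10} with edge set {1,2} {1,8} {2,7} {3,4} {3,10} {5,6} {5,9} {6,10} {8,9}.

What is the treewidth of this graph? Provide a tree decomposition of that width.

The largest bag has 2 vertices, giving width 1; this decomposition certifies tw(G) ≤ 1. Since G has at least one edge (e.g. 4–3), it is not an edgeless graph, so tw(G) ≥ 1. The upper and lower bounds meet at 1, so that is the treewidth.

Treewidth 1.
One optimal decomposition is:
Bags: B1 = {3, 4}  B2 = {3, 10}  B3 = {6, 10}  B4 = {5, 6}  B5 = {5, 9}  B6 = {8, 9}  B7 = {1, 8}  B8 = {1, 2}  B9 = {2, 7}
Tree: B1–B2, B2–B3, B3–B4, B4–B5, B5–B6, B6–B7, B7–B8, B8–B9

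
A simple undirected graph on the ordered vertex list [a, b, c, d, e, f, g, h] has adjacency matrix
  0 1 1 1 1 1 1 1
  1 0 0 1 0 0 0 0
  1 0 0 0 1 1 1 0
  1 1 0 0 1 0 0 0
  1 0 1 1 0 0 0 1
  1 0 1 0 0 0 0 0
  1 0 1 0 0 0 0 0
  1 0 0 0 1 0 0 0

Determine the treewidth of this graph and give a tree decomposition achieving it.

Every bag has size at most 3, so the width is 3 − 1 = 2 and tw(G) ≤ 2. Conversely, {a, d, e} is a clique of size 3, and the vertices of any clique must share a bag in every tree decomposition; so some bag has ≥ 3 vertices and tw(G) ≥ 2. Hence tw(G) = 2 exactly.

Treewidth 2.
One such decomposition:
Bags: B1 = {a, d, e}  B2 = {a, c, e}  B3 = {a, b, d}  B4 = {a, e, h}  B5 = {a, c, f}  B6 = {a, c, g}
Tree: B1–B2, B1–B3, B1–B4, B2–B5, B5–B6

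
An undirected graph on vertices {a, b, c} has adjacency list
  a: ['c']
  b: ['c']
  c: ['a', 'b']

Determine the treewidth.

1

A width-1 tree decomposition is:
Bags: B1 = {b, c}  B2 = {a, c}
Tree: B1–B2
Every bag has size at most 2, so the width is 2 − 1 = 1 and tw(G) ≤ 1. G has an edge, so its treewidth is at least 1. Combining the bounds, tw(G) = 1.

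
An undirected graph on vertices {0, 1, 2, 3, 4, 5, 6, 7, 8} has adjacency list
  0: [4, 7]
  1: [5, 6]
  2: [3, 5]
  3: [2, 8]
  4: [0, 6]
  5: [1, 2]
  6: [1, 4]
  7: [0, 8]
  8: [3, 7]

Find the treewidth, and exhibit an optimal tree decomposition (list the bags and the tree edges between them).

The largest bag has 3 vertices, giving width 2; this decomposition certifies tw(G) ≤ 2. For the lower bound, G contains the cycle 1–5–2–3–8–7–0–4–6–1, so G is not a forest; only forests have treewidth ≤ 1, hence tw(G) ≥ 2. Combining the bounds, tw(G) = 2.

Treewidth 2.
Bags: B1 = {1, 2, 5}  B2 = {1, 2, 3}  B3 = {1, 3, 8}  B4 = {1, 7, 8}  B5 = {0, 1, 7}  B6 = {0, 1, 4}  B7 = {1, 4, 6}
Tree: B1–B2, B2–B3, B3–B4, B4–B5, B5–B6, B6–B7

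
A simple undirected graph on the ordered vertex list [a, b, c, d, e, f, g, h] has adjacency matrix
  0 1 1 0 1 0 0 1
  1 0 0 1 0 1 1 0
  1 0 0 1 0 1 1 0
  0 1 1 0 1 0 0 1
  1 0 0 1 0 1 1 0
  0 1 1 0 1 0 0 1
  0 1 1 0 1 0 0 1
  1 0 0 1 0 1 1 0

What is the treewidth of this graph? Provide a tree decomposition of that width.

Treewidth 4.
Bags: B1 = {b, c, e, g, h}  B2 = {b, c, d, e, h}  B3 = {a, b, c, e, h}  B4 = {b, c, e, f, h}
Tree: B1–B2, B2–B3, B3–B4

The largest bag has 5 vertices, giving width 4; this decomposition certifies tw(G) ≤ 4. For the lower bound: the 5 vertex sets {e,g}, {d,h}, {a,c}, {b}, {f} are disjoint, each induces a connected subgraph, and every pair is joined by at least one edge of G. Contracting each set to a single vertex therefore yields K_{5} as a minor, and since treewidth is minor-monotone, tw(G) ≥ tw(K_{5}) = 4. Combining the bounds, tw(G) = 4.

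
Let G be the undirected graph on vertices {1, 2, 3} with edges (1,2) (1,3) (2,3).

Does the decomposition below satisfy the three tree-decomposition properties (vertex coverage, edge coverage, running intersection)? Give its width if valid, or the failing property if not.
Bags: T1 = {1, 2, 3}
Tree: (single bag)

Yes; width 2.

Checking the three conditions: (i) the bags cover all of {1, 2, 3}; (ii) for each edge, some bag contains both endpoints; (iii) the bags containing any fixed vertex form a subtree. All hold, so the decomposition is valid with width 3 − 1 = 2.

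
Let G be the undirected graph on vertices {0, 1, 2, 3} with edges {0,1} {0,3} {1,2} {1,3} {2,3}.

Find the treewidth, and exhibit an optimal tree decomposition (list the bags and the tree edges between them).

Each bag holds 3 vertices, so the decomposition has width 2, which upper-bounds the treewidth. Conversely, {0, 1, 3} is a clique of size 3, and the vertices of any clique must share a bag in every tree decomposition; so some bag has ≥ 3 vertices and tw(G) ≥ 2. The upper and lower bounds meet at 2, so that is the treewidth.

Treewidth 2.
Bags: B1 = {0, 1, 3}  B2 = {1, 2, 3}
Tree: B1–B2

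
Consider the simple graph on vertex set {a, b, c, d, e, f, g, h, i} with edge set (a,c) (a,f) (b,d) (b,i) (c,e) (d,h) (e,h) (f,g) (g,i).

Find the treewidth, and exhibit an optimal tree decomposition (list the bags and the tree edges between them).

The largest bag has 3 vertices, giving width 2; this decomposition certifies tw(G) ≤ 2. For the lower bound, G contains the cycle e–h–d–b–i–g–f–a–c–e, so G is not a forest; only forests have treewidth ≤ 1, hence tw(G) ≥ 2. The upper and lower bounds meet at 2, so that is the treewidth.

Treewidth 2.
Bags: B1 = {d, e, h}  B2 = {b, d, e}  B3 = {b, e, i}  B4 = {e, g, i}  B5 = {e, f, g}  B6 = {a, e, f}  B7 = {a, c, e}
Tree: B1–B2, B2–B3, B3–B4, B4–B5, B5–B6, B6–B7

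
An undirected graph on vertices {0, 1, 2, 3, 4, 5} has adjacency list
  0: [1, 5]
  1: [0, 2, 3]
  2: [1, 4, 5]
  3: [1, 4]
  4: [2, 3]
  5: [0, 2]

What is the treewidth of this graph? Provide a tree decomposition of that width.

Each bag holds 3 vertices, so the decomposition has width 2, which upper-bounds the treewidth. Since 0–5–2–1–0 is a cycle in G, G is not acyclic. Forests are exactly the graphs of treewidth ≤ 1, so tw(G) ≥ 2. Combining the bounds, tw(G) = 2.

Treewidth 2.
Bags: B1 = {0, 1, 5}  B2 = {1, 2, 5}  B3 = {1, 2, 3}  B4 = {2, 3, 4}
Tree: B1–B2, B2–B3, B3–B4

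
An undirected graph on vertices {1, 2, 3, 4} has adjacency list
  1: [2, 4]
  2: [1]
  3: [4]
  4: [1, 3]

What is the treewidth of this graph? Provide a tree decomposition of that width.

Treewidth 1.
Bags: B1 = {1, 4}  B2 = {3, 4}  B3 = {1, 2}
Tree: B1–B2, B1–B3

Every bag has size at most 2, so the width is 2 − 1 = 1 and tw(G) ≤ 1. Any graph with an edge has treewidth ≥ 1, and G has the edge 4–1. Hence tw(G) = 1 exactly.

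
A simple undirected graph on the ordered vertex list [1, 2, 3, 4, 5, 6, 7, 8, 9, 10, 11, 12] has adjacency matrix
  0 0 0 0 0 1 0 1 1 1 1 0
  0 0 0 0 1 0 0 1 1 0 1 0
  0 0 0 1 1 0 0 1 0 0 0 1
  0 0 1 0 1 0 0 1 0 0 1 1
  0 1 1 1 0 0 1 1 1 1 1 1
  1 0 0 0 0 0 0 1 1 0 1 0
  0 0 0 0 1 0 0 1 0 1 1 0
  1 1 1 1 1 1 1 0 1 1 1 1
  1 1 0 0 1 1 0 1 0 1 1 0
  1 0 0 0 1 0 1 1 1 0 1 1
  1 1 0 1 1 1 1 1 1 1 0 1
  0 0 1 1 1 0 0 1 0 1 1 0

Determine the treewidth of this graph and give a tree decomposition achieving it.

Treewidth 4.
Bags: B1 = {5, 8, 9, 10, 11}  B2 = {1, 8, 9, 10, 11}  B3 = {1, 6, 8, 9, 11}  B4 = {5, 8, 10, 11, 12}  B5 = {5, 7, 8, 10, 11}  B6 = {2, 5, 8, 9, 11}  B7 = {4, 5, 8, 11, 12}  B8 = {3, 4, 5, 8, 12}
Tree: B1–B2, B2–B3, B1–B4, B1–B5, B1–B6, B4–B7, B7–B8

Every bag has size at most 5, so the width is 5 − 1 = 4 and tw(G) ≤ 4. Conversely, {1, 8, 9, 10, 11} is a clique of size 5, and the vertices of any clique must share a bag in every tree decomposition; so some bag has ≥ 5 vertices and tw(G) ≥ 4. Combining the bounds, tw(G) = 4.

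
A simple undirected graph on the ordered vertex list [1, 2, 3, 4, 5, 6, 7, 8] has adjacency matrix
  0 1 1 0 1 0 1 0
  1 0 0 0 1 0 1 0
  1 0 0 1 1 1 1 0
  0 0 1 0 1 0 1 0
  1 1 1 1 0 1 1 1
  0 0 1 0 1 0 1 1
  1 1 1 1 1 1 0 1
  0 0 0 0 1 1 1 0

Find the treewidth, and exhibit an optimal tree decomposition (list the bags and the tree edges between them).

Treewidth 3.
One such decomposition:
Bags: B1 = {1, 3, 5, 7}  B2 = {3, 5, 6, 7}  B3 = {5, 6, 7, 8}  B4 = {3, 4, 5, 7}  B5 = {1, 2, 5, 7}
Tree: B1–B2, B2–B3, B2–B4, B1–B5

Each bag holds 4 vertices, so the decomposition has width 3, which upper-bounds the treewidth. For the lower bound, the 4 vertices {5, 6, 7, 8} are pairwise adjacent, and any tree decomposition puts a clique entirely inside one bag — forcing width ≥ 3. The upper and lower bounds meet at 3, so that is the treewidth.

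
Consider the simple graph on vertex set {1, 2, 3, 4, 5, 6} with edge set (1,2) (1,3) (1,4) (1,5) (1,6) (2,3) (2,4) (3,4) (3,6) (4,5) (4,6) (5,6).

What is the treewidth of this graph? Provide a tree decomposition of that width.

Treewidth 3.
Bags: B1 = {1, 3, 4, 6}  B2 = {1, 2, 3, 4}  B3 = {1, 4, 5, 6}
Tree: B1–B2, B1–B3

The largest bag has 4 vertices, giving width 3; this decomposition certifies tw(G) ≤ 3. On the other hand G contains the 4-clique {1, 2, 3, 4}. A clique must lie in a single bag of any decomposition, so no decomposition can have width below 3. Hence tw(G) = 3 exactly.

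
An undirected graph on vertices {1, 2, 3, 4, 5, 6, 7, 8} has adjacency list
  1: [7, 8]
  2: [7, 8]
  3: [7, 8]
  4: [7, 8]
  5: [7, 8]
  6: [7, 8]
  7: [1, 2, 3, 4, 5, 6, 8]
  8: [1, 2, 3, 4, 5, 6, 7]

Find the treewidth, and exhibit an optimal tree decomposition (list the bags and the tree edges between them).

Each bag holds 3 vertices, so the decomposition has width 2, which upper-bounds the treewidth. On the other hand G contains the 3-clique {1, 7, 8}. A clique must lie in a single bag of any decomposition, so no decomposition can have width below 2. Combining the bounds, tw(G) = 2.

Treewidth 2.
One such decomposition:
Bags: B1 = {6, 7, 8}  B2 = {1, 7, 8}  B3 = {5, 7, 8}  B4 = {2, 7, 8}  B5 = {4, 7, 8}  B6 = {3, 7, 8}
Tree: B1–B2, B2–B3, B3–B4, B1–B5, B3–B6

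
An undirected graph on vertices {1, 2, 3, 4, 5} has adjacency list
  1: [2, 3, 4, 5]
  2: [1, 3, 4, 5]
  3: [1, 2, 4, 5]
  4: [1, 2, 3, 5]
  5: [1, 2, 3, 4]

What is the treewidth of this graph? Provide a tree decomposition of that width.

Treewidth 4.
One optimal decomposition is:
Bags: B1 = {1, 2, 3, 4, 5}
Tree: (single bag)

With just one bag of size 5, the width is 5 − 1 = 4, so tw(G) ≤ 4. On the other hand G contains the 5-clique {1, 2, 3, 4, 5}. A clique must lie in a single bag of any decomposition, so no decomposition can have width below 4. Therefore the treewidth is 4.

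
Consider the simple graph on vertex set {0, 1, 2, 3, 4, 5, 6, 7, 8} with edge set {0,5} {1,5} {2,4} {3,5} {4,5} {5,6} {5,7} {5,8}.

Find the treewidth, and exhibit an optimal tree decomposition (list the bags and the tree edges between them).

Treewidth 1.
One optimal decomposition is:
Bags: B1 = {3, 5}  B2 = {0, 5}  B3 = {4, 5}  B4 = {5, 8}  B5 = {5, 6}  B6 = {2, 4}  B7 = {1, 5}  B8 = {5, 7}
Tree: B1–B2, B1–B3, B1–B4, B3–B5, B3–B6, B3–B7, B2–B8

The largest bag has 2 vertices, giving width 1; this decomposition certifies tw(G) ≤ 1. G has an edge, so its treewidth is at least 1. The upper and lower bounds meet at 1, so that is the treewidth.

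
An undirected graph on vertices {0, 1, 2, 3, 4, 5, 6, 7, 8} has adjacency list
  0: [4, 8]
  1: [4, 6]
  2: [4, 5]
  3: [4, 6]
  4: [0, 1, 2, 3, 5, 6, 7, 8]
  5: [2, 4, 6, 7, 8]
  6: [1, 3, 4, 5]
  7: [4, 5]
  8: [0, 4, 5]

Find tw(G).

A width-2 tree decomposition is:
Bags: B1 = {4, 5, 8}  B2 = {0, 4, 8}  B3 = {4, 5, 7}  B4 = {4, 5, 6}  B5 = {3, 4, 6}  B6 = {2, 4, 5}  B7 = {1, 4, 6}
Tree: B1–B2, B1–B3, B3–B4, B4–B5, B4–B6, B4–B7
The largest bag has 3 vertices, giving width 2; this decomposition certifies tw(G) ≤ 2. Conversely, {0, 4, 8} is a clique of size 3, and the vertices of any clique must share a bag in every tree decomposition; so some bag has ≥ 3 vertices and tw(G) ≥ 2. Therefore the treewidth is 2.

2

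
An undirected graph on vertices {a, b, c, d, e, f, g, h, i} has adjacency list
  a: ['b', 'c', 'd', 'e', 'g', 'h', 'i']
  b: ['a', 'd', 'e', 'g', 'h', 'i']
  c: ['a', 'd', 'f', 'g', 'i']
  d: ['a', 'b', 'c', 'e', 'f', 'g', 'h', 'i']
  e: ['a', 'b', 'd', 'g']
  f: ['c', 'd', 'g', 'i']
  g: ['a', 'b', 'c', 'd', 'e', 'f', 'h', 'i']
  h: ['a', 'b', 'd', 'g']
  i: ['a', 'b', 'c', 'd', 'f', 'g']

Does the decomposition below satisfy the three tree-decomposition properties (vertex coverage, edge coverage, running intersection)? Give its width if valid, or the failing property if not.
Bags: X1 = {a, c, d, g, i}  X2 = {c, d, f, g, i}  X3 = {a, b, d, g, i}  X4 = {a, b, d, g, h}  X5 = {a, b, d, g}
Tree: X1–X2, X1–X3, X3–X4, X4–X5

No — vertex e appears in no bag.

A tree decomposition must satisfy three properties: every vertex lies in some bag; for every edge, both endpoints lie together in some bag; and for every vertex, the bags containing it form a connected subtree. Here vertex e appears in no bag, so the decomposition is invalid.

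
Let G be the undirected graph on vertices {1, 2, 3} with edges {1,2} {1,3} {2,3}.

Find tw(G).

A width-2 tree decomposition is:
Bags: B1 = {1, 2, 3}
Tree: (single bag)
With just one bag of size 3, the width is 3 − 1 = 2, so tw(G) ≤ 2. On the other hand G contains the 3-clique {1, 2, 3}. A clique must lie in a single bag of any decomposition, so no decomposition can have width below 2. Combining the bounds, tw(G) = 2.

2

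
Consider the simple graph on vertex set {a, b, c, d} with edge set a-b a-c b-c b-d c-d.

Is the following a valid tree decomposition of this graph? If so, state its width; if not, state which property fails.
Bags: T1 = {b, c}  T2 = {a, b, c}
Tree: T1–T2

No — vertex d appears in no bag.

A tree decomposition must satisfy three properties: every vertex lies in some bag; for every edge, both endpoints lie together in some bag; and for every vertex, the bags containing it form a connected subtree. Here vertex d appears in no bag, so the decomposition is invalid.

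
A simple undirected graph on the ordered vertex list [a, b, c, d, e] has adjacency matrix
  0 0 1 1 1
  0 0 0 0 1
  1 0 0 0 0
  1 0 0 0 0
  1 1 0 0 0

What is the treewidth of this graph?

A width-1 tree decomposition is:
Bags: B1 = {a, e}  B2 = {a, d}  B3 = {b, e}  B4 = {a, c}
Tree: B1–B2, B1–B3, B1–B4
Every bag has size at most 2, so the width is 2 − 1 = 1 and tw(G) ≤ 1. Since G has at least one edge (e.g. a–e), it is not an edgeless graph, so tw(G) ≥ 1. Hence tw(G) = 1 exactly.

1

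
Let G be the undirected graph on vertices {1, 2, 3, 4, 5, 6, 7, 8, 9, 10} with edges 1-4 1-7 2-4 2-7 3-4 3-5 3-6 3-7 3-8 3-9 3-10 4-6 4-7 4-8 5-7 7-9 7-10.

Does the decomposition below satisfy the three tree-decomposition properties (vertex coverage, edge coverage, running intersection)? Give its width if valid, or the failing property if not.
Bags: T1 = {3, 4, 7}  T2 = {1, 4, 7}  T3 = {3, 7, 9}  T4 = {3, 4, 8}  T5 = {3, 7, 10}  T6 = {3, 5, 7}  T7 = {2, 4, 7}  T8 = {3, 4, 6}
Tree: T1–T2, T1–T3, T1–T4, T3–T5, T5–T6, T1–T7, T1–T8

Yes; width 2.

Vertex coverage: the bags together contain {1, 2, 3, 4, 5, 6, 7, 8, 9, 10}, the full vertex set. Edge coverage: each edge of G has both endpoints in at least one bag. Running intersection: for every vertex, the bags containing it form a connected subtree. All three properties hold, so this is a valid tree decomposition of width max|bag| − 1 = 2, and hence tw(G) ≤ 2.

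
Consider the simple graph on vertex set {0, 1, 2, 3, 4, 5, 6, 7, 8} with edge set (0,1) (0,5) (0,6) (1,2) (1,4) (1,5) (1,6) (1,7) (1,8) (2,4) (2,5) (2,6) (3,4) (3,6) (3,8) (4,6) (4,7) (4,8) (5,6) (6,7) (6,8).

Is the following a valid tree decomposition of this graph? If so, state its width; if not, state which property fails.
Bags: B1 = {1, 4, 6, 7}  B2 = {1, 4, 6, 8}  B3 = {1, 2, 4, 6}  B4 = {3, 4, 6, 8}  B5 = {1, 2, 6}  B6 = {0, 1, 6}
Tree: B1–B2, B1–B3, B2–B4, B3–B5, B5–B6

No — vertex 5 appears in no bag.

A tree decomposition must satisfy three properties: every vertex lies in some bag; for every edge, both endpoints lie together in some bag; and for every vertex, the bags containing it form a connected subtree. Here vertex 5 appears in no bag, so the decomposition is invalid.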